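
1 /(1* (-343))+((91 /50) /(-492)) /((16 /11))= -736943 /135004800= -0.01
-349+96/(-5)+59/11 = -362.84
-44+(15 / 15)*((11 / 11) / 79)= -3475 / 79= -43.99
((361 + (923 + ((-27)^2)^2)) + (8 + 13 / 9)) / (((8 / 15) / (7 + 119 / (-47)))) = 419528375 / 94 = 4463067.82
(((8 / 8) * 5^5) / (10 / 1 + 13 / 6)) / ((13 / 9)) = 168750 / 949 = 177.82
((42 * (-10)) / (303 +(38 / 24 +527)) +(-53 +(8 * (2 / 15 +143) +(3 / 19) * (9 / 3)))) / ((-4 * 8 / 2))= -1552882373 / 22752120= -68.25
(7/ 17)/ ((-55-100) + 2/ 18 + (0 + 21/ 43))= -2709/ 1015801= -0.00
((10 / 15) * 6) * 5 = 20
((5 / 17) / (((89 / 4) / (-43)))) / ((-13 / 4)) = 3440 / 19669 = 0.17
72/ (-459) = -8/ 51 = -0.16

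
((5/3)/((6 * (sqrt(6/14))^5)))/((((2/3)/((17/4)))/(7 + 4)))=45815 * sqrt(21)/1296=162.00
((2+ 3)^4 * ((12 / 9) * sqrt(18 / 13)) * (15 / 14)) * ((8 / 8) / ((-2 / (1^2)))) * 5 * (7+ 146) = -7171875 * sqrt(26) / 91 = -401862.97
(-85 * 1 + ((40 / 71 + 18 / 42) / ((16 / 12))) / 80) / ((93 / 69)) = -310889183 / 4930240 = -63.06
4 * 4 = 16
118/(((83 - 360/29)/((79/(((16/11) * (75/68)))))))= 25276603/307050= 82.32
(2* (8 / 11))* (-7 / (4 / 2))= -56 / 11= -5.09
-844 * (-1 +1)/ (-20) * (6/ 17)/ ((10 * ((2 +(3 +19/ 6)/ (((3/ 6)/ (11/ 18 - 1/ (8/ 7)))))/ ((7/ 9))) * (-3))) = 0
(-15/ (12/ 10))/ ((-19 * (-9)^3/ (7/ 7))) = -25/ 27702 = -0.00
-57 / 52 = -1.10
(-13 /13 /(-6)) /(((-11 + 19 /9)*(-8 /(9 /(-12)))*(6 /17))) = -51 /10240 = -0.00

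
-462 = -462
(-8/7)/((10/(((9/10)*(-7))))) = 18/25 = 0.72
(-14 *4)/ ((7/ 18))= -144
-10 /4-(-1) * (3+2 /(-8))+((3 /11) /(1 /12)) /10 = 127 /220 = 0.58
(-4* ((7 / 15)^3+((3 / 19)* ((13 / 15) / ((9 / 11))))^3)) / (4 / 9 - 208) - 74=-2399895939844 / 32431924125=-74.00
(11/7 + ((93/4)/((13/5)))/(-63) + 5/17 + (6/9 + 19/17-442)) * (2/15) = -129209/2210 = -58.47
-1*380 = -380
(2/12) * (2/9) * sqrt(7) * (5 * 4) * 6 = 40 * sqrt(7)/9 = 11.76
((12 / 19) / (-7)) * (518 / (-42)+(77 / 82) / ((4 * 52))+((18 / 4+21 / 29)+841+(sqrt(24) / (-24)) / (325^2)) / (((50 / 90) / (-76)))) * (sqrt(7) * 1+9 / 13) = (9+13 * sqrt(7)) * (6979230959033125 - 6506208 * sqrt(6)) / 8685674725000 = 34869.15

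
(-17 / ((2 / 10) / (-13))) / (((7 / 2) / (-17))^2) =1277380 / 49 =26068.98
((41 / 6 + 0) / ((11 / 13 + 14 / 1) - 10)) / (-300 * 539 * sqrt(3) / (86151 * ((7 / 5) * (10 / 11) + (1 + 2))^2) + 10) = 315019971999733 * sqrt(3) / 217232895084262686 + 2144849268631445597 / 15206302655898388020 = 0.14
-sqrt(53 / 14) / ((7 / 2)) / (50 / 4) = -2 * sqrt(742) / 1225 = -0.04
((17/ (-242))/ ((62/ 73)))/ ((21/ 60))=-6205/ 26257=-0.24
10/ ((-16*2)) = -5/ 16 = -0.31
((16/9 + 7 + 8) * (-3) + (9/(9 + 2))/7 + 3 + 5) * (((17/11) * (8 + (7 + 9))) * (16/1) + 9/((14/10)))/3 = -150151544/17787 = -8441.65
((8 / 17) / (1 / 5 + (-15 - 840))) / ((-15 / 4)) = 16 / 108987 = 0.00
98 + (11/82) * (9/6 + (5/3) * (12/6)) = 48535/492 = 98.65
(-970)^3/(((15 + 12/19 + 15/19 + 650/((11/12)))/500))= -5960895531250/9477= -628985494.49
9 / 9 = 1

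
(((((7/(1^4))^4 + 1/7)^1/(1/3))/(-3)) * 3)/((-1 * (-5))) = -50424/35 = -1440.69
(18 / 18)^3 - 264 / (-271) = 535 / 271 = 1.97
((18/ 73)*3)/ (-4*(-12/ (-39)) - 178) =-351/ 85045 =-0.00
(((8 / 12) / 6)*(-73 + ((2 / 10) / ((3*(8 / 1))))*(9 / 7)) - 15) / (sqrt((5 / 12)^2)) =-58237 / 1050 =-55.46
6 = 6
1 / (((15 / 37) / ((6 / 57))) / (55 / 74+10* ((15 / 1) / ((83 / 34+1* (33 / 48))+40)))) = 732881 / 668667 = 1.10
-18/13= -1.38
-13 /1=-13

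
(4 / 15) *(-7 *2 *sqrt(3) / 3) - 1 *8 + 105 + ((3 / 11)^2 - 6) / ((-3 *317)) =3720868 / 38357 - 56 *sqrt(3) / 45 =94.85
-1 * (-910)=910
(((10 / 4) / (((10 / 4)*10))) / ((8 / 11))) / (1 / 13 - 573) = -143 / 595840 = -0.00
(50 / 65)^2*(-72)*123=-885600 / 169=-5240.24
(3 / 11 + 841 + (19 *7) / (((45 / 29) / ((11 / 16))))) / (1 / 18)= 7129577 / 440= 16203.58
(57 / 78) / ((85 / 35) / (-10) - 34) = -665 / 31161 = -0.02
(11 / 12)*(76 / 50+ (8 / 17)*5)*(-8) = -36212 / 1275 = -28.40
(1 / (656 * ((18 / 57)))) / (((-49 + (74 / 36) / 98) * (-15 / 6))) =2793 / 70847180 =0.00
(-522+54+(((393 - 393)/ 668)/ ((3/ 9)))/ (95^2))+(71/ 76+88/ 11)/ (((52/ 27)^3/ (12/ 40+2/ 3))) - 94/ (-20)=-49380009013/ 106862080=-462.09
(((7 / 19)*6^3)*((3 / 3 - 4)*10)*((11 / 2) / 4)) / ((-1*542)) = 31185 / 5149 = 6.06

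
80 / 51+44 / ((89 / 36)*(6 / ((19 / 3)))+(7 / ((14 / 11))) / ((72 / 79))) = 7973104 / 1168869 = 6.82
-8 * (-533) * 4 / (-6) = -8528 / 3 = -2842.67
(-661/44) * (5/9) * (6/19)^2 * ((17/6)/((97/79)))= -4438615/2311122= -1.92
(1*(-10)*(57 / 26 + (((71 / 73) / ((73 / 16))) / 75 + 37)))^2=165891954873286321 / 1079843114025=153625.98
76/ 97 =0.78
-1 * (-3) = 3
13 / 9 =1.44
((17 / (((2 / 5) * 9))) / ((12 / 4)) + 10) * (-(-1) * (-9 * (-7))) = 4375 / 6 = 729.17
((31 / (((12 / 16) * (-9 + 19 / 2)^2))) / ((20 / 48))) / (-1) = -1984 / 5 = -396.80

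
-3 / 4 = -0.75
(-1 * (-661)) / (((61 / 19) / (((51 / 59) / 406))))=640509 / 1461194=0.44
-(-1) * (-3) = -3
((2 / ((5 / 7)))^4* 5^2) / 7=5488 / 25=219.52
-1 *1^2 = -1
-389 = -389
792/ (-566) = -396/ 283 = -1.40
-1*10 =-10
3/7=0.43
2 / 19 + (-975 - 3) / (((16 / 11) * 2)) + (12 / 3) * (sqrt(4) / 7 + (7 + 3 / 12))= -305.94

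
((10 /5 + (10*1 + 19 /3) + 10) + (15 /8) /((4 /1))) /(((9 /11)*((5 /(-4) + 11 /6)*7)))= 4345 /504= 8.62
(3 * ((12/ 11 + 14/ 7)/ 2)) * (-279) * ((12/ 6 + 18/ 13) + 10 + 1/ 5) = -17572.32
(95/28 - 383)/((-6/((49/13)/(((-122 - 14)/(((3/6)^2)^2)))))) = -24801/226304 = -0.11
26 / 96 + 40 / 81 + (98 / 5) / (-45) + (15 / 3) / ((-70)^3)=3657247 / 11113200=0.33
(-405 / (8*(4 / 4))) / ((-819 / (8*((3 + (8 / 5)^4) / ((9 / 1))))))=853 / 1625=0.52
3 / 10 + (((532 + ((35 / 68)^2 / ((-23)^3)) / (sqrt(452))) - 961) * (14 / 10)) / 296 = -2559 / 1480 - 1715 * sqrt(113) / 3763582874368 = -1.73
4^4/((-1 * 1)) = -256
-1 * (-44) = 44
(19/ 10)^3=6859/ 1000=6.86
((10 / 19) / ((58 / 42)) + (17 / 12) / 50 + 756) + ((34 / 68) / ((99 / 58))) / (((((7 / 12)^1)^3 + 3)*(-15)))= 15203320267979 / 20099488200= 756.40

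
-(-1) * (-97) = -97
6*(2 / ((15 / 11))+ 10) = 344 / 5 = 68.80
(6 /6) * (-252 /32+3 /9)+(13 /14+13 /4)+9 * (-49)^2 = 3629747 /168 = 21605.64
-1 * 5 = -5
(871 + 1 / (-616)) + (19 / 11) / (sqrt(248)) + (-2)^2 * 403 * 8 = 19 * sqrt(62) / 1364 + 8480471 / 616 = 13767.11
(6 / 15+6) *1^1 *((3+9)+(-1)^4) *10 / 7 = 832 / 7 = 118.86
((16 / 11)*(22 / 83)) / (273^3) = 32 / 1688752611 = 0.00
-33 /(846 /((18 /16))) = -33 /752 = -0.04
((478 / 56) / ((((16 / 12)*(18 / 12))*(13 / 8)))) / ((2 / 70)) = 1195 / 13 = 91.92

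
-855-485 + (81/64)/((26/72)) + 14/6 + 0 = -832517/624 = -1334.16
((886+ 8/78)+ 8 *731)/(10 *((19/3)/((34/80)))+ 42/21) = 2232355/50063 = 44.59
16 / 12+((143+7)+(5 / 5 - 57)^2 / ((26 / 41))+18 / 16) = 5097.69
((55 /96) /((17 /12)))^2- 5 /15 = -9421 /55488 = -0.17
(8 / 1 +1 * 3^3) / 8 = 35 / 8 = 4.38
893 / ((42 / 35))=4465 / 6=744.17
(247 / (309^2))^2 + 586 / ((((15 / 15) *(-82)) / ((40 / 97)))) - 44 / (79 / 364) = -589129837511327185 / 2864287449063063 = -205.68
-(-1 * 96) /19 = 96 /19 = 5.05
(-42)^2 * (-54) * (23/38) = -1095444/19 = -57654.95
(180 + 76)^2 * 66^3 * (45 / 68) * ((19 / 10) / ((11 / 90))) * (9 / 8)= 3706979696640 / 17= 218057629214.12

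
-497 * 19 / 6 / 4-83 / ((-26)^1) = -121763 / 312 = -390.27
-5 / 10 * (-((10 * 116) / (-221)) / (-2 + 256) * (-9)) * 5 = 13050 / 28067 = 0.46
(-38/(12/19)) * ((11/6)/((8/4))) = -3971/72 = -55.15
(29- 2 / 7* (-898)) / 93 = 1999 / 651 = 3.07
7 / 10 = 0.70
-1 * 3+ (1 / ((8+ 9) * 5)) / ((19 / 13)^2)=-91886 / 30685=-2.99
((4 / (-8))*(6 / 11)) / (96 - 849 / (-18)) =-18 / 9449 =-0.00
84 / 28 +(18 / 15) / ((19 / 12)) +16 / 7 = 4019 / 665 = 6.04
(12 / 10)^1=6 / 5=1.20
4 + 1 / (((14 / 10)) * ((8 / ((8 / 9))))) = 257 / 63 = 4.08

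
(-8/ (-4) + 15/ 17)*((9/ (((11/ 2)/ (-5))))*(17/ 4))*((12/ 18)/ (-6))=245/ 22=11.14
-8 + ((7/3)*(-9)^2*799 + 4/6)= 453011/3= 151003.67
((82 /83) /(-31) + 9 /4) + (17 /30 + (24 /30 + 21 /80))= 2375783 /617520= 3.85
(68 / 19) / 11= 68 / 209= 0.33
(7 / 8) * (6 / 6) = 7 / 8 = 0.88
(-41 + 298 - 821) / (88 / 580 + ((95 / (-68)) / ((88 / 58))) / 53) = -12968345280 / 3089197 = -4197.97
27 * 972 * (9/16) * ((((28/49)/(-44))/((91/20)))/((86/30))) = -4428675/301301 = -14.70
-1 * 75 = -75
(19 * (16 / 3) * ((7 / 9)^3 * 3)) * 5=521360 / 729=715.17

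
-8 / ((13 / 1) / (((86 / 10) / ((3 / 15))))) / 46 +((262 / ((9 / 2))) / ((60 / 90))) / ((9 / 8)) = 77.05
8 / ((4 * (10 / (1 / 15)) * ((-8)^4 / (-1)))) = -1 / 307200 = -0.00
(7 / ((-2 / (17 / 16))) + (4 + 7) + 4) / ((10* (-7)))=-361 / 2240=-0.16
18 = 18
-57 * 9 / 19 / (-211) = 27 / 211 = 0.13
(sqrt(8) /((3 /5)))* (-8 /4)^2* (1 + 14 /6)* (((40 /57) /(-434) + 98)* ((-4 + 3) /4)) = -121214200* sqrt(2) /111321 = -1539.90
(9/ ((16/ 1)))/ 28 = 9/ 448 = 0.02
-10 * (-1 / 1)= 10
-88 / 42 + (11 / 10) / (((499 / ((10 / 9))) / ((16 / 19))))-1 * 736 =-440865268 / 597303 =-738.09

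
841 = 841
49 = 49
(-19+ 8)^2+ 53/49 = 5982/49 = 122.08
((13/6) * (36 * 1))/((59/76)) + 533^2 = 16767179/59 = 284189.47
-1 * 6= -6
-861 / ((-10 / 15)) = 2583 / 2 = 1291.50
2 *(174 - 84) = 180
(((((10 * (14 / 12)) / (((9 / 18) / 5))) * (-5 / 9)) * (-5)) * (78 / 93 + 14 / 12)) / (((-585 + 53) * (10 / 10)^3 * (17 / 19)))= -233125 / 170748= -1.37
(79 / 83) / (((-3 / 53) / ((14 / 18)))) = -29309 / 2241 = -13.08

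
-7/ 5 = -1.40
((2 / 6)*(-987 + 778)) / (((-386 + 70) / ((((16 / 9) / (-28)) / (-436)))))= 209 / 6509916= 0.00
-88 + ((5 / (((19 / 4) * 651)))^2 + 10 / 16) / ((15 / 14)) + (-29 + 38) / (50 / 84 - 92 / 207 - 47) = -135635305836745 / 1548193245228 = -87.61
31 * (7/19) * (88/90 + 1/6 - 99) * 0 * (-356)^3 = 0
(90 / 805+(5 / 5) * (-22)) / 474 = -1762 / 38157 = -0.05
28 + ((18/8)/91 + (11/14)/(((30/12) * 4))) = 12787/455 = 28.10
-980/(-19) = 51.58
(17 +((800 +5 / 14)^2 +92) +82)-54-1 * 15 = 125575937 / 196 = 640693.56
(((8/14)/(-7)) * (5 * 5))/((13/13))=-100/49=-2.04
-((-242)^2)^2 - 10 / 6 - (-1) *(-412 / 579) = -661940224987 / 193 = -3429742098.38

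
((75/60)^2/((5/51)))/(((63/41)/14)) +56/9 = 10903/72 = 151.43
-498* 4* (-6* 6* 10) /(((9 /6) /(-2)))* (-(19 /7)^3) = 6558301440 /343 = 19120412.36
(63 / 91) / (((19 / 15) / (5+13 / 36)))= 2895 / 988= 2.93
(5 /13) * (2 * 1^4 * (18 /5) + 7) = 71 /13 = 5.46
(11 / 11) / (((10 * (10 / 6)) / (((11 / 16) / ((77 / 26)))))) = 39 / 2800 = 0.01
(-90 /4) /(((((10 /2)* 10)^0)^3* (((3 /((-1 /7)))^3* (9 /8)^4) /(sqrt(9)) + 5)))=92160 /20233327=0.00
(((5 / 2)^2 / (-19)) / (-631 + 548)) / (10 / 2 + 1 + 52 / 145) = 3625 / 5815976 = 0.00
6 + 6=12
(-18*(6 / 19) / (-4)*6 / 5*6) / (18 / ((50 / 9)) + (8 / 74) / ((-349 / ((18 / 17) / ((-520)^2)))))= 160267891680 / 50751499013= 3.16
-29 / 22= -1.32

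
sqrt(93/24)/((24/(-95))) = -95 * sqrt(62)/96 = -7.79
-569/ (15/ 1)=-569/ 15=-37.93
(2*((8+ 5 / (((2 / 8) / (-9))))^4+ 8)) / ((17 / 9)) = 15753835152 / 17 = 926696185.41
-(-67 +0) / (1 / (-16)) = -1072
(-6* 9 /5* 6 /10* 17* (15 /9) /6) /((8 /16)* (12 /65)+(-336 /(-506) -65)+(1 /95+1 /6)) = 3374514 /7065137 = 0.48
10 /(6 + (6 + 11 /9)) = 90 /119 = 0.76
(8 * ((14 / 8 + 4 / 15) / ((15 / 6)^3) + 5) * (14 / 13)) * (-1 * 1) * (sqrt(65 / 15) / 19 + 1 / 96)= -1077104 * sqrt(39) / 1389375 - 67319 / 146250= -5.30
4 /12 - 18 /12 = -7 /6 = -1.17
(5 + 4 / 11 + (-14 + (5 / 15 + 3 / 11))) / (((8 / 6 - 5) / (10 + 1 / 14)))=37365 / 1694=22.06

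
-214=-214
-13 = -13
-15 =-15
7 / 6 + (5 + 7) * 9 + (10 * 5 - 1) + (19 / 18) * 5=1471 / 9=163.44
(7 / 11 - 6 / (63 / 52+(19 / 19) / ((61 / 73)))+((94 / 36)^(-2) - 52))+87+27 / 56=351068827567 / 10394723416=33.77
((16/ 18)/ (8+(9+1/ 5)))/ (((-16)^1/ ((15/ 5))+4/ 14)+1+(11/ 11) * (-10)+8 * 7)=140/ 113649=0.00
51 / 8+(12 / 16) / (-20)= 507 / 80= 6.34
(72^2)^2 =26873856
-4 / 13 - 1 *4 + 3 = -17 / 13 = -1.31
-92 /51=-1.80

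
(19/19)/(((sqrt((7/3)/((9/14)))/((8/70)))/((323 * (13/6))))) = 4199 * sqrt(6)/245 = 41.98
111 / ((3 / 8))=296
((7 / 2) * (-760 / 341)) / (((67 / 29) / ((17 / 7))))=-187340 / 22847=-8.20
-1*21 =-21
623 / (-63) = -9.89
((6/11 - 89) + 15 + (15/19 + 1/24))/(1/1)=-364279/5016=-72.62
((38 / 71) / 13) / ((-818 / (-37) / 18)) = 12654 / 377507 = 0.03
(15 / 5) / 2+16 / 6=25 / 6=4.17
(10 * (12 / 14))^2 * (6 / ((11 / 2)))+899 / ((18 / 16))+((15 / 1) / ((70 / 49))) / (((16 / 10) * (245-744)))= 34053550037 / 38730384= 879.25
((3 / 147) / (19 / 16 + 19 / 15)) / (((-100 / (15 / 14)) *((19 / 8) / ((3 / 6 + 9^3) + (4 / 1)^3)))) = -0.03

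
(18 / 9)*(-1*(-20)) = 40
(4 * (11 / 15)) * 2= 88 / 15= 5.87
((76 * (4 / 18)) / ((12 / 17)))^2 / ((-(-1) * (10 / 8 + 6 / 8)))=208658 / 729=286.22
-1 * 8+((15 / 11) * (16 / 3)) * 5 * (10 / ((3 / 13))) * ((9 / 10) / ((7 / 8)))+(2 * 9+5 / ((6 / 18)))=126725 / 77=1645.78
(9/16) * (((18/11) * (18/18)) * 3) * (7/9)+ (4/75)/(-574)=4068049/1894200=2.15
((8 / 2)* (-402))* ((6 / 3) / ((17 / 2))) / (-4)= 1608 / 17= 94.59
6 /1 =6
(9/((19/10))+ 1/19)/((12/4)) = 91/57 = 1.60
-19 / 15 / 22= -0.06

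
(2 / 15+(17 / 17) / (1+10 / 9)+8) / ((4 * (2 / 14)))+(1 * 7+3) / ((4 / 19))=71321 / 1140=62.56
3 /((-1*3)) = -1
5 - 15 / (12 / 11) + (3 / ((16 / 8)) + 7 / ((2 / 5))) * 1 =41 / 4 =10.25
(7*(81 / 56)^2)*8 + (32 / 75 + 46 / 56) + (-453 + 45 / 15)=-1392683 / 4200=-331.59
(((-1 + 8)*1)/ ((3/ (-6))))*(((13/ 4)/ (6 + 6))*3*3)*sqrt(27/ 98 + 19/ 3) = -13*sqrt(11658)/ 16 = -87.73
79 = 79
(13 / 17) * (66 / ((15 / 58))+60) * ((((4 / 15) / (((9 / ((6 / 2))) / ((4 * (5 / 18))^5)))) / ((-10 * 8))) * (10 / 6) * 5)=-102440000 / 27103491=-3.78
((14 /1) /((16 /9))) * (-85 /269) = -5355 /2152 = -2.49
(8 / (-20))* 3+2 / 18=-49 / 45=-1.09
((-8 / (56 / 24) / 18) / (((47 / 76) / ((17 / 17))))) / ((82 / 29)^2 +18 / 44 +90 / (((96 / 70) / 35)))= -1184128 / 8862694449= -0.00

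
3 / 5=0.60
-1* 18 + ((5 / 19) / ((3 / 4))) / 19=-19474 / 1083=-17.98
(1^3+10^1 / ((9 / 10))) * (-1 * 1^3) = -109 / 9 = -12.11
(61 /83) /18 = 61 /1494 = 0.04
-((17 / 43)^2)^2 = -83521 / 3418801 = -0.02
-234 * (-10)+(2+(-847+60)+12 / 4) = 1558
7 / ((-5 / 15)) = -21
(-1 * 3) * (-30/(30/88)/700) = 66/175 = 0.38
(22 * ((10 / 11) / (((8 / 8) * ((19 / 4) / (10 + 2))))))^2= 921600 / 361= 2552.91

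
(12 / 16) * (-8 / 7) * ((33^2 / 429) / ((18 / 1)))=-11 / 91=-0.12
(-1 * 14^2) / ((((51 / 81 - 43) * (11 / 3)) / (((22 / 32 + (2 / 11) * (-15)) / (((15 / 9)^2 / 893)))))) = -11451688227 / 13842400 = -827.29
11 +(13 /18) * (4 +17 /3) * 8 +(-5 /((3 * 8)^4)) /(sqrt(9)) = 66539515 /995328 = 66.85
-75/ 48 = -25/ 16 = -1.56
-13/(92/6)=-39/46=-0.85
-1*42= -42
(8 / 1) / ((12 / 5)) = 10 / 3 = 3.33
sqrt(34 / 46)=sqrt(391) / 23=0.86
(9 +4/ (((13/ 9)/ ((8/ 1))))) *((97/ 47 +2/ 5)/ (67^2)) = 46899/ 2742779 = 0.02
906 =906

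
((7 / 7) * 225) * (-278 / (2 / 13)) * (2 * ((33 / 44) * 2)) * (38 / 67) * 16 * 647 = -479810541600 / 67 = -7161351367.16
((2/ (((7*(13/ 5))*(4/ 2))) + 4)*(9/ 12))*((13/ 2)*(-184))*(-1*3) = 76383/ 7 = 10911.86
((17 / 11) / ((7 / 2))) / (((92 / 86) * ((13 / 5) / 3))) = 10965 / 23023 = 0.48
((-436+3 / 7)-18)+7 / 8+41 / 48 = -151819 / 336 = -451.84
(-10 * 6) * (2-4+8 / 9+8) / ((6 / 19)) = -11780 / 9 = -1308.89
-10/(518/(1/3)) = -5/777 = -0.01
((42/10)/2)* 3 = 63/10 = 6.30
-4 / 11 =-0.36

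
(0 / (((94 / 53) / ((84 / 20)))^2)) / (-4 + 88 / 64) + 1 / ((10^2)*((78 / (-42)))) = -7 / 1300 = -0.01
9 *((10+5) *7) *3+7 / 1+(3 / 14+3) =39833 / 14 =2845.21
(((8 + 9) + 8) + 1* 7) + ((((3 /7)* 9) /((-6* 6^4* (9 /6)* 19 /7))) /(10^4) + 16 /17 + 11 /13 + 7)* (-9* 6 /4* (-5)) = 625.14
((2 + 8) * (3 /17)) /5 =6 /17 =0.35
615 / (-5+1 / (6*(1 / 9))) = -1230 / 7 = -175.71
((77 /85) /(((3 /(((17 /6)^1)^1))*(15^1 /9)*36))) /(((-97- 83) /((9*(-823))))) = 63371 /108000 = 0.59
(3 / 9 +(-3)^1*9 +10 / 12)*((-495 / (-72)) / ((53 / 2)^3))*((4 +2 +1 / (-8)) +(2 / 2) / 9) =-3674275 / 64314864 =-0.06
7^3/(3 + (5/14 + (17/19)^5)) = 11890227398/136254651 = 87.26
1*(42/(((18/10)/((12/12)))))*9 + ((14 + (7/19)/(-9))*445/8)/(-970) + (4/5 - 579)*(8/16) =-79.90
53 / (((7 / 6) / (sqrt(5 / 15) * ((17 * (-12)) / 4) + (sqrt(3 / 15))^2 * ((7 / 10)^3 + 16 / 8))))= 372537 / 17500 -5406 * sqrt(3) / 7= -1316.35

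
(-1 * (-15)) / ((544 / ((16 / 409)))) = 15 / 13906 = 0.00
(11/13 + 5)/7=76/91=0.84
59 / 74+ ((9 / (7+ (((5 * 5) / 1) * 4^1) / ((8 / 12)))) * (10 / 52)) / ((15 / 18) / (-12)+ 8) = 68879129 / 86240414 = 0.80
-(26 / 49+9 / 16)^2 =-734449 / 614656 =-1.19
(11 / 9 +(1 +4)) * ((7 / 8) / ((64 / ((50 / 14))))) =175 / 576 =0.30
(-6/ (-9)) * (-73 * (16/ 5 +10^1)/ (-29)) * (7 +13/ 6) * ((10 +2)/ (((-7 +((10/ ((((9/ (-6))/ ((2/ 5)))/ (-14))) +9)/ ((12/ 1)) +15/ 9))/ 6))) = -15263424/ 1537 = -9930.66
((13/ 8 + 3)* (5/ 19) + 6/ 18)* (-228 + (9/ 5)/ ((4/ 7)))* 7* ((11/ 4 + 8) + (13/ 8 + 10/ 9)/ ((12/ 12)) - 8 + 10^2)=-11268778969/ 43776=-257419.11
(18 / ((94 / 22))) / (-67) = -198 / 3149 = -0.06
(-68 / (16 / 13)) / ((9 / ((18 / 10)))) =-221 / 20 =-11.05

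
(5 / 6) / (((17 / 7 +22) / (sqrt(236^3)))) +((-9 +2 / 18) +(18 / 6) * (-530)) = -14390 / 9 +8260 * sqrt(59) / 513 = -1475.21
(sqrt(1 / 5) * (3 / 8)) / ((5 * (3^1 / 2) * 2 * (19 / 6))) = 3 * sqrt(5) / 1900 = 0.00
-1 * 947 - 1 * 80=-1027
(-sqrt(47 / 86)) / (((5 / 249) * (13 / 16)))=-1992 * sqrt(4042) / 2795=-45.31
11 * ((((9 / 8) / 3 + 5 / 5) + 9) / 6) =913 / 48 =19.02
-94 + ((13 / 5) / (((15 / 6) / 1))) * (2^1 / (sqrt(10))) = -94 + 26 * sqrt(10) / 125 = -93.34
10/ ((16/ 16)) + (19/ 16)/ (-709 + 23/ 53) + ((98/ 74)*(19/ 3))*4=322718311/ 7410656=43.55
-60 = -60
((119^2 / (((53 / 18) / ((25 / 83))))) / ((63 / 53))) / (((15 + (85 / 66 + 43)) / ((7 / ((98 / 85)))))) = 124.80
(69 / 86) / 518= 69 / 44548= 0.00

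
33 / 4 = 8.25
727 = 727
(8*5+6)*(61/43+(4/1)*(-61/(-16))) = 65941/86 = 766.76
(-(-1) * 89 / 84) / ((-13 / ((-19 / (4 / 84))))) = 1691 / 52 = 32.52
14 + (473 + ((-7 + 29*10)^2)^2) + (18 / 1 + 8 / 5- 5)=32071242113 / 5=6414248422.60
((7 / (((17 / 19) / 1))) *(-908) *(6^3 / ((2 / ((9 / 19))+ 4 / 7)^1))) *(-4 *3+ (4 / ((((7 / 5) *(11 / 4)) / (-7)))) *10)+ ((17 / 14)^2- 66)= 27120526.71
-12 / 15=-4 / 5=-0.80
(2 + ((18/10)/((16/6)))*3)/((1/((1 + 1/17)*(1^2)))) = 1449/340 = 4.26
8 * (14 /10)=56 /5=11.20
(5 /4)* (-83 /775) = -83 /620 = -0.13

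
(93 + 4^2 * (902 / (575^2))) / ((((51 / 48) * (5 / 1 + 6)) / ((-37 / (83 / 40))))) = -145691469952 / 1026326125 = -141.95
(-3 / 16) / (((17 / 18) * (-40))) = 27 / 5440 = 0.00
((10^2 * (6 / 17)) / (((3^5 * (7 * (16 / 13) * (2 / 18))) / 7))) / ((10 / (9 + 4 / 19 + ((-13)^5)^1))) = -38211290 / 969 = -39433.74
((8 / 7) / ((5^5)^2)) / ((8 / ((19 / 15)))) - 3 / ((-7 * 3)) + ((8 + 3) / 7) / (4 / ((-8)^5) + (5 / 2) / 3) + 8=210574951560938 / 20996923828125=10.03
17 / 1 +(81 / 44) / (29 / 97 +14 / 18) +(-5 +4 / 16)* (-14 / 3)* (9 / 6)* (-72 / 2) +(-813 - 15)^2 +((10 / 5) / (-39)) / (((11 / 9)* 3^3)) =3311921350381 / 4839120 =684405.71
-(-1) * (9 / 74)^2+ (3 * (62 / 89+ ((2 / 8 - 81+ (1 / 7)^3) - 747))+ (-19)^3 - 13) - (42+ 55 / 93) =-36517493264825 / 3886606059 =-9395.73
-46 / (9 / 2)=-92 / 9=-10.22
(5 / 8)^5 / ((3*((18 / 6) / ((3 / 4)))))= 3125 / 393216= 0.01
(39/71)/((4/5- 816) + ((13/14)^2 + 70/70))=-38220/56592041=-0.00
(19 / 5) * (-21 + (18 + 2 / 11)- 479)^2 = 106742000 / 121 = 882165.29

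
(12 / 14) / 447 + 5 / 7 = 747 / 1043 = 0.72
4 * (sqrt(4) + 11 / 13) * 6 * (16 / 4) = 3552 / 13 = 273.23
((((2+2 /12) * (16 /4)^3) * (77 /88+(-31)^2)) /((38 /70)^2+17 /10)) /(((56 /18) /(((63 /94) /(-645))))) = -8169525 /365801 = -22.33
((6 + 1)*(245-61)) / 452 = 322 / 113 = 2.85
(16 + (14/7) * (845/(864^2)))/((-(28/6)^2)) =-853259/1161216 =-0.73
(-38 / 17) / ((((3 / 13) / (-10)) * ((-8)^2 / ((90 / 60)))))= 1235 / 544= 2.27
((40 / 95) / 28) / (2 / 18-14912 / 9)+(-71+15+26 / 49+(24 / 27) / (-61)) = -55.48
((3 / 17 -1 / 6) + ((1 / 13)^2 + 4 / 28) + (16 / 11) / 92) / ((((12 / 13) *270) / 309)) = 548353357 / 2536213680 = 0.22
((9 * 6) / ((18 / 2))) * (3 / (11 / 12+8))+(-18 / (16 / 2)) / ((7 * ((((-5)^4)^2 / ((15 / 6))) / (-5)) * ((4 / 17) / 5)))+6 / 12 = 2.52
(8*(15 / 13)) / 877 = 120 / 11401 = 0.01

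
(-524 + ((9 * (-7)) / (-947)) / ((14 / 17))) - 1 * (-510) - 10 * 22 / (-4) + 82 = 233115 / 1894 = 123.08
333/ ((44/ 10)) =1665/ 22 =75.68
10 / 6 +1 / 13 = 68 / 39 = 1.74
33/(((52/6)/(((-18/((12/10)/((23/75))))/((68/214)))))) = -243639/4420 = -55.12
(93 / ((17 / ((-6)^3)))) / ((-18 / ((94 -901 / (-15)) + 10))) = 10770.49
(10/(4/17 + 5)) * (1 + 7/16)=1955/712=2.75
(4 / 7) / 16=1 / 28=0.04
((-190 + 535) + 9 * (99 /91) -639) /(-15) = 8621 /455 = 18.95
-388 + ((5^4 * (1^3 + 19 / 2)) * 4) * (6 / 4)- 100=38887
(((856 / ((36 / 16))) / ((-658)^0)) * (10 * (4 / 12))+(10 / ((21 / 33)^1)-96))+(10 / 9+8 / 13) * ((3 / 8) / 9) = 3891673 / 3276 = 1187.93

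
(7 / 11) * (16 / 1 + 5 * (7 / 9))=1253 / 99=12.66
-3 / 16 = -0.19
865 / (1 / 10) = 8650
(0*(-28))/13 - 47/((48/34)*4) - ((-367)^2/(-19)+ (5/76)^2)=245384147/34656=7080.57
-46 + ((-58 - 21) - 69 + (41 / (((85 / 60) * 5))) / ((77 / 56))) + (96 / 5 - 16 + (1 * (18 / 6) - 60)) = -227757 / 935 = -243.59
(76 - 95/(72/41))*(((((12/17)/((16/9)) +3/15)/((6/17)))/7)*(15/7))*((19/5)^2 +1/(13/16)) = 232918169/1310400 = 177.75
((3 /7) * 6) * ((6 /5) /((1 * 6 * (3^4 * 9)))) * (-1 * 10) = -4 /567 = -0.01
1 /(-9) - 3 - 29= -289 /9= -32.11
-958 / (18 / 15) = -798.33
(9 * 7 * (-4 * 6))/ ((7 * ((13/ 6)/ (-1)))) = 1296/ 13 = 99.69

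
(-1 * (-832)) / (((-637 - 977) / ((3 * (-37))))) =15392 / 269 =57.22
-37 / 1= -37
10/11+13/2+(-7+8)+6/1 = 317/22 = 14.41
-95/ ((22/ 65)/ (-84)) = 259350/ 11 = 23577.27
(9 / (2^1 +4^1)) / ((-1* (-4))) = 3 / 8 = 0.38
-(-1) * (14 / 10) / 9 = 7 / 45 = 0.16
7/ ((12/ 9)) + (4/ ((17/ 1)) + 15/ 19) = 8107/ 1292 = 6.27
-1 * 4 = -4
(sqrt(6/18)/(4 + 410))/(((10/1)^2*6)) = sqrt(3)/745200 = 0.00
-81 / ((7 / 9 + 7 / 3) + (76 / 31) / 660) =-1242945 / 47797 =-26.00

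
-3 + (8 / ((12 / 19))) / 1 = 29 / 3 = 9.67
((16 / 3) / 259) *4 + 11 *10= 85534 / 777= 110.08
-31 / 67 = -0.46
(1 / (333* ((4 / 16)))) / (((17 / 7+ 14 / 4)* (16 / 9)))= 7 / 6142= 0.00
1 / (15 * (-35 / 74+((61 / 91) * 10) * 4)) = 6734 / 2660625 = 0.00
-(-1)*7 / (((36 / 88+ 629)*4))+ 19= 526263 / 27694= 19.00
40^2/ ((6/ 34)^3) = 7860800/ 27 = 291140.74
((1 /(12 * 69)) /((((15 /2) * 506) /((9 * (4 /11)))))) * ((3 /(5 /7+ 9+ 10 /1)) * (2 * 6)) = 14 /7361035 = 0.00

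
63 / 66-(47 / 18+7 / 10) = -2333 / 990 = -2.36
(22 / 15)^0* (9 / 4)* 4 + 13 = 22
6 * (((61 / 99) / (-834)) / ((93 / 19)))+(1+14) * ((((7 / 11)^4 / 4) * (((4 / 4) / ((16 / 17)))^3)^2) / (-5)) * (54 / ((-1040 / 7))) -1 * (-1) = 63211320658701449809 / 59442111741312368640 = 1.06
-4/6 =-2/3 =-0.67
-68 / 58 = -34 / 29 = -1.17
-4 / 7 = -0.57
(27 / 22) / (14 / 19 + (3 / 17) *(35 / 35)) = 1.34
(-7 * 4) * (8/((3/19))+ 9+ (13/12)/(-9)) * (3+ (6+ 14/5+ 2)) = -1035391/45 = -23008.69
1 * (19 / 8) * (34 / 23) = 323 / 92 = 3.51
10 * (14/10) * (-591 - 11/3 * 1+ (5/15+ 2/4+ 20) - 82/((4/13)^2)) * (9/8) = -725739/32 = -22679.34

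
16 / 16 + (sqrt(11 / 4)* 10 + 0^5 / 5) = 1 + 5* sqrt(11) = 17.58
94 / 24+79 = 995 / 12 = 82.92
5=5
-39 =-39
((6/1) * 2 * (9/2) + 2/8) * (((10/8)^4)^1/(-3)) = -135625/3072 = -44.15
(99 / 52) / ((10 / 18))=891 / 260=3.43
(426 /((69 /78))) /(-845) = -852 /1495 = -0.57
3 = 3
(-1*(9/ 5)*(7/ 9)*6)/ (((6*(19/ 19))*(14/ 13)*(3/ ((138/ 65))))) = -0.92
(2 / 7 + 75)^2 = 277729 / 49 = 5667.94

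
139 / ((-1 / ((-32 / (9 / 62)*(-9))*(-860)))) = 237167360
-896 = -896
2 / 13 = 0.15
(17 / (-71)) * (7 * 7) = -833 / 71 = -11.73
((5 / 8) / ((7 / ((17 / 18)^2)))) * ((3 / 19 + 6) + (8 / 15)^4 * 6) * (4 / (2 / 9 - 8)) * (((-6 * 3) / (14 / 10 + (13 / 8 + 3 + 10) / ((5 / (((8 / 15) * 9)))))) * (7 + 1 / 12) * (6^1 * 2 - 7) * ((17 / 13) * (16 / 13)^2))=22.25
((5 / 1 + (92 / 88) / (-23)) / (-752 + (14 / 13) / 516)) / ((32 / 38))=-3473067 / 443907376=-0.01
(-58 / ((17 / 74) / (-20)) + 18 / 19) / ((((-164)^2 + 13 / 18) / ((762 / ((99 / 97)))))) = 34449541464 / 245736139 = 140.19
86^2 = 7396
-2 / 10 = -1 / 5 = -0.20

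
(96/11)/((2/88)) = 384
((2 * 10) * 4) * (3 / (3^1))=80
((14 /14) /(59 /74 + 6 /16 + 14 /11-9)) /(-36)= 814 /192087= 0.00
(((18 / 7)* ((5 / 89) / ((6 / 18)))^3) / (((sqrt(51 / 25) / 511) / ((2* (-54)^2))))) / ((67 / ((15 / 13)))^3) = 145481973750000* sqrt(51) / 7919055858219103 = 0.13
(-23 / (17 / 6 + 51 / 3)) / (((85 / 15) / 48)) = -19872 / 2023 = -9.82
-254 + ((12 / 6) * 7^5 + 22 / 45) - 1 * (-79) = 1504777 / 45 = 33439.49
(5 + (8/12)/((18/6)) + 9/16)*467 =2701.47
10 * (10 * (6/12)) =50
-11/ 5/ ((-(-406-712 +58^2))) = 11/ 11230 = 0.00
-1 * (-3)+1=4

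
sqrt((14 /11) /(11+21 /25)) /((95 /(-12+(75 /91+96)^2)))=32.31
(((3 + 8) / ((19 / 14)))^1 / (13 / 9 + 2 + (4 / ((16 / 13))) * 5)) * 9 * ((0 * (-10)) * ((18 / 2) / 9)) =0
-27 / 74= -0.36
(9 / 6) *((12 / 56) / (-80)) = -9 / 2240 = -0.00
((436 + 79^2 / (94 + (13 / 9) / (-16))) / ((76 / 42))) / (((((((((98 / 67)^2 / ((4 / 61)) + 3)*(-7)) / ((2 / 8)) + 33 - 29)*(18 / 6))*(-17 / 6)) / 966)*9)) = 17187624522698 / 4870271410503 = 3.53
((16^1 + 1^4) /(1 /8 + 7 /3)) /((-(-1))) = 6.92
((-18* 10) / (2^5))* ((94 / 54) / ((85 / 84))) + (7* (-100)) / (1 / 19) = -452529 / 34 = -13309.68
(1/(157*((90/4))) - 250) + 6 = -1723858/7065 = -244.00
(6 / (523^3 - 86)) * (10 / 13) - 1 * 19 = -35334728447 / 1859722553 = -19.00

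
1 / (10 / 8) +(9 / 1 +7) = 84 / 5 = 16.80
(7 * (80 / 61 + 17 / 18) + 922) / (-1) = -1029695 / 1098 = -937.79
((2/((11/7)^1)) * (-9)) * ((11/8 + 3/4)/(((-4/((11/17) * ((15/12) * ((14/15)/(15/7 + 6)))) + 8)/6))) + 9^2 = 3226365/37888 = 85.16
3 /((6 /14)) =7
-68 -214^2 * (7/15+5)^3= -25250678428/3375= -7481682.50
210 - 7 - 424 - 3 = -224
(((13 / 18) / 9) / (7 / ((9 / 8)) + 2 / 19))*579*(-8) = -95342 / 1623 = -58.74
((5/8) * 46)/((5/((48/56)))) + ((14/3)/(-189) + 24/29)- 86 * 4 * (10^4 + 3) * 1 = -113161589867/32886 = -3441026.27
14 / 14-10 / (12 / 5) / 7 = 17 / 42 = 0.40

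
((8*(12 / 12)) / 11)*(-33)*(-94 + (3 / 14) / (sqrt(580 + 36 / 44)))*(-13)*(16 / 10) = -234624 / 5 + 3744*sqrt(70279) / 223615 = -46920.36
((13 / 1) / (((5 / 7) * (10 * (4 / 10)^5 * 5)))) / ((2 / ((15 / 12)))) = 11375 / 512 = 22.22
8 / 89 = 0.09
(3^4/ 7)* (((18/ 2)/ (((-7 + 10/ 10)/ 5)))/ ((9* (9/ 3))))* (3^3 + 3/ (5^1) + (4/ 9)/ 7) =-4357/ 49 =-88.92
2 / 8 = 1 / 4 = 0.25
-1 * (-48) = 48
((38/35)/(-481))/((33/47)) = -1786/555555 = -0.00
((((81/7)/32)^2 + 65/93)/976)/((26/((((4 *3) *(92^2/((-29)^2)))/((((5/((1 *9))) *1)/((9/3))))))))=55298248479/2593384568320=0.02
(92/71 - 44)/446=-1516/15833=-0.10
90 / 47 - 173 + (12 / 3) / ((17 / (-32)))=-142713 / 799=-178.61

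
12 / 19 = 0.63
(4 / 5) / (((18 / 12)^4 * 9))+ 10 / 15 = 2494 / 3645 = 0.68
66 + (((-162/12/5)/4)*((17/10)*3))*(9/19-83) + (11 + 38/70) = 1202452/3325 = 361.64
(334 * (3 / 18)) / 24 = 167 / 72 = 2.32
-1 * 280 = -280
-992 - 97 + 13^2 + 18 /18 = -919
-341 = -341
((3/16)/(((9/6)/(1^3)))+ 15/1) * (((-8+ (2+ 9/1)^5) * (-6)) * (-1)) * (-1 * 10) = -292293045/2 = -146146522.50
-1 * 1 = -1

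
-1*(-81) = 81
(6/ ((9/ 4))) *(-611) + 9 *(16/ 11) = -53336/ 33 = -1616.24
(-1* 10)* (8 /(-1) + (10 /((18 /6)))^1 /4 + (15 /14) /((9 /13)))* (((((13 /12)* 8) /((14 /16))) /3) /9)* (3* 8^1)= 1963520 /3969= 494.71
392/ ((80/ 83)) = 406.70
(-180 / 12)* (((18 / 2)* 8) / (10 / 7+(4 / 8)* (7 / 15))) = -226800 / 349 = -649.86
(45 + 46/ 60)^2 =1885129/ 900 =2094.59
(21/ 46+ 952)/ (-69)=-43813/ 3174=-13.80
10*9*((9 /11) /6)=135 /11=12.27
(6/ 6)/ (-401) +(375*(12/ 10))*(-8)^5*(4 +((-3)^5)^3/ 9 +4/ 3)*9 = 84844596643430399/ 401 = 211582535270400.00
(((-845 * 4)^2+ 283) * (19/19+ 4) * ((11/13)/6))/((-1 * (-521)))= 628357565/40638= 15462.32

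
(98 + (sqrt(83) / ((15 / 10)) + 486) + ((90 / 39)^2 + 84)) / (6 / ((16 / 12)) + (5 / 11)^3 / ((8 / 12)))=146.39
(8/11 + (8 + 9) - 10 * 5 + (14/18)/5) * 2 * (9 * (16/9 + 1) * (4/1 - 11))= 1112860/99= 11241.01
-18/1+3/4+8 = -9.25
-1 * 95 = -95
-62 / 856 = -31 / 428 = -0.07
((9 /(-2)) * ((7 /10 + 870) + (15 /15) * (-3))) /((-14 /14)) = 78093 /20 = 3904.65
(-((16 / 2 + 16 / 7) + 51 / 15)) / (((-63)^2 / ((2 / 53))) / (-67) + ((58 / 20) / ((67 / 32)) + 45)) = 64186 / 7144949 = 0.01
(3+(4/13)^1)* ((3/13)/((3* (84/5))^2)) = 1075/3577392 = 0.00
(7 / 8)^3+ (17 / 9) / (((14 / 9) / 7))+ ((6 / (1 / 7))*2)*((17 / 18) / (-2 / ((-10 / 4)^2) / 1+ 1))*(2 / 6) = 221455 / 4608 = 48.06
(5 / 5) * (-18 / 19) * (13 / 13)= -18 / 19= -0.95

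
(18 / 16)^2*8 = 81 / 8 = 10.12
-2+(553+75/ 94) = 51869/ 94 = 551.80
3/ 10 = 0.30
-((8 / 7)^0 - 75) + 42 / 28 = 75.50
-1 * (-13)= 13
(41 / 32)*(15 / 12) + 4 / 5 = 1537 / 640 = 2.40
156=156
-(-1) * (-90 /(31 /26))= -75.48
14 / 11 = 1.27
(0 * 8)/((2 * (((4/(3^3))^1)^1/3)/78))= 0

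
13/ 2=6.50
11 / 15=0.73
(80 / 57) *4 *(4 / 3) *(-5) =-37.43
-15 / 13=-1.15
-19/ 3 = -6.33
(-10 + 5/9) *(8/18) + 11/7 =-1489/567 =-2.63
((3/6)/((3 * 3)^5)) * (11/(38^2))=11/170533512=0.00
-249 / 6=-83 / 2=-41.50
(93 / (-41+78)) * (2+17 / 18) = 1643 / 222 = 7.40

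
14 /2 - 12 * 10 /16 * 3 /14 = 151 /28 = 5.39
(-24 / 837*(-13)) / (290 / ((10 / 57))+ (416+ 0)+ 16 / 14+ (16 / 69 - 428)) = 0.00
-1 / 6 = -0.17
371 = 371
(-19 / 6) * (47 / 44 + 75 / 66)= -1843 / 264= -6.98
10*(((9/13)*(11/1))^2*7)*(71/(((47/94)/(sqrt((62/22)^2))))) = 274552740/169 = 1624572.43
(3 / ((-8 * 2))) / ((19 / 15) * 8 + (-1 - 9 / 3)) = -45 / 1472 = -0.03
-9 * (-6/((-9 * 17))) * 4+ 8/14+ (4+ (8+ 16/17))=1440/119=12.10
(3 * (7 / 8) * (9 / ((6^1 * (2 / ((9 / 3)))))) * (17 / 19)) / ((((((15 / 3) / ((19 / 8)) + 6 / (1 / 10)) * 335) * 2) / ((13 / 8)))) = 41769 / 202393600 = 0.00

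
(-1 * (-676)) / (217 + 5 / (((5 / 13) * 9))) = 3.09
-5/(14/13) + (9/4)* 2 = -1/7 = -0.14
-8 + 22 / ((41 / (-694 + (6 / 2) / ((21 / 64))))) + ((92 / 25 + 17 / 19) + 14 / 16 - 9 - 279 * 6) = -2239039517 / 1090600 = -2053.03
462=462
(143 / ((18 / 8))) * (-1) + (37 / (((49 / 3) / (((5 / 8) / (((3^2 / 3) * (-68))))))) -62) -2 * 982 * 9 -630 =-4421805569 / 239904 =-18431.56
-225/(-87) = 75/29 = 2.59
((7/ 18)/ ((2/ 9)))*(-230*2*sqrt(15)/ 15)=-161*sqrt(15)/ 3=-207.85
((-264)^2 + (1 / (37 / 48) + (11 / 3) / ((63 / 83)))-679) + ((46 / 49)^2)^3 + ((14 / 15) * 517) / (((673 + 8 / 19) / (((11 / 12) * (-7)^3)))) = 4508142048096167732371 / 65526729802614150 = 68798.52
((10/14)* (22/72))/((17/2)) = 55/2142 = 0.03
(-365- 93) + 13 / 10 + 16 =-4407 / 10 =-440.70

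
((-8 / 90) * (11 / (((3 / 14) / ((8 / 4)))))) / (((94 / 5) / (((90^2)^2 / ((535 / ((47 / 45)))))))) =-62175.70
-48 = -48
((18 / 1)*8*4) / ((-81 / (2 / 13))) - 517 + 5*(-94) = -115607 / 117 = -988.09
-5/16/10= -1/32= -0.03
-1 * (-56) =56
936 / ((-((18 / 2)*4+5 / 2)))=-1872 / 77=-24.31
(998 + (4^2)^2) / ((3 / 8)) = 3344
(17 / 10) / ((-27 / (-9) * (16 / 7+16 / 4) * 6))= 119 / 7920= 0.02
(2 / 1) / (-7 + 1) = -1 / 3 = -0.33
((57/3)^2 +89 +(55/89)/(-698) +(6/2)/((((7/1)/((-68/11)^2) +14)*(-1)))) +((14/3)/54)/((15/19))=82482606893249/183336620670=449.90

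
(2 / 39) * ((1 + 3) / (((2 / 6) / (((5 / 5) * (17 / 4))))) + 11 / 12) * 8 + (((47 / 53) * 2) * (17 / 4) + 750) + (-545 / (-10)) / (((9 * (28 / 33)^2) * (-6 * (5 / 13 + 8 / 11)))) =15121005329 / 19446336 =777.58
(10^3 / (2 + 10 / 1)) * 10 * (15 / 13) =12500 / 13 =961.54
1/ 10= 0.10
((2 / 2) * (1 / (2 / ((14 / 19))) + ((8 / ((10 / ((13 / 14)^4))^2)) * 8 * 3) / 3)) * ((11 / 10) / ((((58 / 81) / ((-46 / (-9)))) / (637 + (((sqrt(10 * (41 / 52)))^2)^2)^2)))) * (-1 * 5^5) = -3705265355653615623578775 / 46449312373714432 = -79770079.82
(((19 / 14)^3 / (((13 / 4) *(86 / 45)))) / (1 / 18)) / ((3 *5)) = 185193 / 383474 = 0.48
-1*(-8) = 8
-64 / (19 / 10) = -640 / 19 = -33.68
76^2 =5776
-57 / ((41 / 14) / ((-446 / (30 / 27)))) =1601586 / 205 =7812.61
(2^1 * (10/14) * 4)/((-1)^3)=-40/7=-5.71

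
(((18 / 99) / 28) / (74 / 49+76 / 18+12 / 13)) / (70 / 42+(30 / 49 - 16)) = -120393 / 1693134344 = -0.00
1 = 1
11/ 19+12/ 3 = 87/ 19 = 4.58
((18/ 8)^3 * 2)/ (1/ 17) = 12393/ 32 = 387.28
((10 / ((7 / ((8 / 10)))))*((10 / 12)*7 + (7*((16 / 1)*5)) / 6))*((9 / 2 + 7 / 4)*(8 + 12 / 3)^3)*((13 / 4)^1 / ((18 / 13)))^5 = 292949295179125 / 3359232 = 87207223.31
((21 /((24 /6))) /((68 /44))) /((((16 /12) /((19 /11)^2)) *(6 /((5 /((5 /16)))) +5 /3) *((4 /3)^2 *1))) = 87723 /41888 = 2.09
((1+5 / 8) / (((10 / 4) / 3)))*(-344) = -3354 / 5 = -670.80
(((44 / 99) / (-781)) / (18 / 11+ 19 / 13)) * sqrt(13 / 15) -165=-165.00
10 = 10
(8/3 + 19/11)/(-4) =-145/132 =-1.10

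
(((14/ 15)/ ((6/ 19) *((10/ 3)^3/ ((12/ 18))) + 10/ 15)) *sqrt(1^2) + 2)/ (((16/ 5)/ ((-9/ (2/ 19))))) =-303411/ 5536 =-54.81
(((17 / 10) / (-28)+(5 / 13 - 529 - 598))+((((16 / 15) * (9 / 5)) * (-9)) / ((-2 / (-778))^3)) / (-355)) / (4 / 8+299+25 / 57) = 1054794797772693 / 110460486500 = 9549.07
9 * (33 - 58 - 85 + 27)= -747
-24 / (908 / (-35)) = 210 / 227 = 0.93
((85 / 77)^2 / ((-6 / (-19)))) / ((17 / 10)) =40375 / 17787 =2.27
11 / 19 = 0.58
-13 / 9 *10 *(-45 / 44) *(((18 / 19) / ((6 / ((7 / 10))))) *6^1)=4095 / 418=9.80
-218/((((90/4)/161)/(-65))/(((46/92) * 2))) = 912548/9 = 101394.22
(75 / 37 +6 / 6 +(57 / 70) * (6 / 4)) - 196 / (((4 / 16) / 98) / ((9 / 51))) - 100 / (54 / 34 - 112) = -2240228415197 / 165288620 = -13553.43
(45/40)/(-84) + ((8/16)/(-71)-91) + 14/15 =-21491179/238560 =-90.09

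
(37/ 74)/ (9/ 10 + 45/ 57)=95/ 321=0.30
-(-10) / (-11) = -10 / 11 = -0.91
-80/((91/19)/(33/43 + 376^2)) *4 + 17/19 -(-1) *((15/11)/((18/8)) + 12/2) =-23174868481321/2453451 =-9445824.87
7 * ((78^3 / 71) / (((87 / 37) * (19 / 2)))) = 2094.51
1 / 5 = 0.20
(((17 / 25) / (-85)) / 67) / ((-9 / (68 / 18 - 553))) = -4943 / 678375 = -0.01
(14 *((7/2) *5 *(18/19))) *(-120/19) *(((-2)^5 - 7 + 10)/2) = 7673400/361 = 21255.96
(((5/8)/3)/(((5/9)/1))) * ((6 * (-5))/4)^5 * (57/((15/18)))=-77911875/128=-608686.52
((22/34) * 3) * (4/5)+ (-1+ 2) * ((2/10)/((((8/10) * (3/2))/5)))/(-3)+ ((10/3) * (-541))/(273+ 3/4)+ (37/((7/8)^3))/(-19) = -1994210863/242627910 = -8.22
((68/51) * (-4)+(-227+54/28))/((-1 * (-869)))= -9677/36498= -0.27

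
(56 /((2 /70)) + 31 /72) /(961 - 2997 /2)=-141151 /38700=-3.65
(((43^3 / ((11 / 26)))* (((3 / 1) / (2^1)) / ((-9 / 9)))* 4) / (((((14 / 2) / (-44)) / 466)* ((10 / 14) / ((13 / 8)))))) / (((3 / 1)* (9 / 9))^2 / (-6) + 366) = 25045977112 / 1215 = 20613972.93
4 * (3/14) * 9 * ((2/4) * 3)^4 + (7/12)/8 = 26293/672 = 39.13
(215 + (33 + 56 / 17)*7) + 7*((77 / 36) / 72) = 469.27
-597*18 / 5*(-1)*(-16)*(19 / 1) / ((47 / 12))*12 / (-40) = 58802112 / 1175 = 50044.35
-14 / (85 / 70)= -196 / 17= -11.53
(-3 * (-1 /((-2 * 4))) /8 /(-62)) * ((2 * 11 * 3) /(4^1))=99 /7936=0.01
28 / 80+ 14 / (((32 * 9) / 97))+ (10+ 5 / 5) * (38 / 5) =63839 / 720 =88.67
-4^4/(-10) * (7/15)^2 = 6272/1125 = 5.58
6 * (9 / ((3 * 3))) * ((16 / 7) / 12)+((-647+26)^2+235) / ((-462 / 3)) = -27550 / 11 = -2504.55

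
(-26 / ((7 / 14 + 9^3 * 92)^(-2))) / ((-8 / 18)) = 2105149967973 / 8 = 263143745996.62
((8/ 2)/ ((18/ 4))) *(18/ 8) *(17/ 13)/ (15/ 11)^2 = 4114/ 2925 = 1.41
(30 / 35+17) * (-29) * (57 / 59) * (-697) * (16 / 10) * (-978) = -225358779600 / 413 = -545662904.60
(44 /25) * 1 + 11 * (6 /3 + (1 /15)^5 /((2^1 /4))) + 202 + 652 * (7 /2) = 1904330272 /759375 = 2507.76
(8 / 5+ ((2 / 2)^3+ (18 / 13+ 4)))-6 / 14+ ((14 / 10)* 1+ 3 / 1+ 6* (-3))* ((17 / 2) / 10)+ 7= 3.00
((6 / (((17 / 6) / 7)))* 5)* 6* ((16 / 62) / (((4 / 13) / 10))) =1965600 / 527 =3729.79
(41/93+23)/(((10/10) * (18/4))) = 4360/837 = 5.21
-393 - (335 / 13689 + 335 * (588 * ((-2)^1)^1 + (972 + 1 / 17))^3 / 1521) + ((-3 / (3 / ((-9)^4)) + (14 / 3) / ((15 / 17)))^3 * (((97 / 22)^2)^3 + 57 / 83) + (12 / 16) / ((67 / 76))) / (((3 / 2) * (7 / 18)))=-19750783239298023123263975214061521139 / 5565533224727490814800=-3548767466079603.69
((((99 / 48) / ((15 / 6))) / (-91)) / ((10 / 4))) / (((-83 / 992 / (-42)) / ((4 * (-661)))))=129830976 / 26975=4813.01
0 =0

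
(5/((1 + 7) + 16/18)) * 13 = 117/16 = 7.31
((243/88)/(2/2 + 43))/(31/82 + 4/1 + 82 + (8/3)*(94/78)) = 1165671/1664075248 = 0.00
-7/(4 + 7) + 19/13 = 0.83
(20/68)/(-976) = -5/16592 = -0.00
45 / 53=0.85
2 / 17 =0.12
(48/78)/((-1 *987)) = -8/12831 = -0.00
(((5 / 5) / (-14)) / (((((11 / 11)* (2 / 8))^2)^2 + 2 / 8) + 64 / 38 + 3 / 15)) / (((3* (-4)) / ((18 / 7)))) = 6080 / 849317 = 0.01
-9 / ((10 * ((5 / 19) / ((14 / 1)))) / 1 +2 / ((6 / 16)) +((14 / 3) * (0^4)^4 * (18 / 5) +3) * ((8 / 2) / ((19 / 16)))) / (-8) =3591 / 49880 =0.07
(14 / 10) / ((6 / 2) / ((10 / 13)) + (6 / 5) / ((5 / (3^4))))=70 / 1167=0.06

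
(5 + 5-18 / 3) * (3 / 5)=12 / 5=2.40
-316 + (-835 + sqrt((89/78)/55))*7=-6161 + 7*sqrt(381810)/4290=-6159.99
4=4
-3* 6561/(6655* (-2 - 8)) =19683/66550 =0.30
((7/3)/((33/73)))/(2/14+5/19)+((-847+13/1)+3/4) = -8773183/10692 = -820.54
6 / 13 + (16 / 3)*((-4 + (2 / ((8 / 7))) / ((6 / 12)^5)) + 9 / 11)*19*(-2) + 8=-4588594 / 429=-10696.02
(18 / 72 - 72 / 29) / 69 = -259 / 8004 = -0.03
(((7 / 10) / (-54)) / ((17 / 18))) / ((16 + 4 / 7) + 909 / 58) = -1421 / 3338205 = -0.00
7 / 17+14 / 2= 126 / 17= 7.41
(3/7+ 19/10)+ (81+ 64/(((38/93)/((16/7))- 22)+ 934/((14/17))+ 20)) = 83.39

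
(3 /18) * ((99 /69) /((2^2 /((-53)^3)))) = -1637647 /184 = -8900.26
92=92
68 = 68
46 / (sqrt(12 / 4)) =26.56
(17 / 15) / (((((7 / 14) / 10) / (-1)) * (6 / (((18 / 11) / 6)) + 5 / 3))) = -68 / 71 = -0.96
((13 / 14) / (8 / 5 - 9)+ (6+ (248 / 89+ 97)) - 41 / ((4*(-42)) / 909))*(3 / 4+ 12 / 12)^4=20715031897 / 6744064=3071.59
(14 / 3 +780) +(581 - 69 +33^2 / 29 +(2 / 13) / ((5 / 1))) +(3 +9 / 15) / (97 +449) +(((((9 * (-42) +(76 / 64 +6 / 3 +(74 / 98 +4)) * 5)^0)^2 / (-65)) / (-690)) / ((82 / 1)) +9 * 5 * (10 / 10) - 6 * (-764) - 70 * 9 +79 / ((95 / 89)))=25567157144979 / 4728296300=5407.27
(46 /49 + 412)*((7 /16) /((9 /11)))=220.81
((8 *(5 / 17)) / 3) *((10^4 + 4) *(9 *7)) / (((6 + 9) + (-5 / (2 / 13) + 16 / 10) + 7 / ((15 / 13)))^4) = 10890754560 / 205995137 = 52.87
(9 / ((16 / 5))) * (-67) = -3015 / 16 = -188.44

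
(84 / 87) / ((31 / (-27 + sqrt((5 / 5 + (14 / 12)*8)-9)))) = -756 / 899 + 56*sqrt(3) / 2697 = -0.80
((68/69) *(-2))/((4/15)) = -170/23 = -7.39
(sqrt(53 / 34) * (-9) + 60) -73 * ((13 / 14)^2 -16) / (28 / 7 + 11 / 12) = 823233 / 2891 -9 * sqrt(1802) / 34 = 273.52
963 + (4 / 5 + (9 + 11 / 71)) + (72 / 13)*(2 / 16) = 4493382 / 4615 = 973.65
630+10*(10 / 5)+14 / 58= 18857 / 29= 650.24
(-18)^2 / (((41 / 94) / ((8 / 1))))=243648 / 41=5942.63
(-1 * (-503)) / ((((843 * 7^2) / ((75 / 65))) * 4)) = 2515 / 715988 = 0.00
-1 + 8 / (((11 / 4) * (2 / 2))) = 21 / 11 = 1.91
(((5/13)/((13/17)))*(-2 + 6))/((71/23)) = 7820/11999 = 0.65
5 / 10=1 / 2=0.50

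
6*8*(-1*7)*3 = -1008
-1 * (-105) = 105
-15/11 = -1.36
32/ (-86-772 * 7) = -16/ 2745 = -0.01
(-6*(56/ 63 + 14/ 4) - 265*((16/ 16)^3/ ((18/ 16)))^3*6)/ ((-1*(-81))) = -277759/ 19683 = -14.11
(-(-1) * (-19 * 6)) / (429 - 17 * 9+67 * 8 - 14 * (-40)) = -0.08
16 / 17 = 0.94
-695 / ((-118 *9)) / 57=695 / 60534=0.01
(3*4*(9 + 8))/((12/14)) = 238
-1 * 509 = -509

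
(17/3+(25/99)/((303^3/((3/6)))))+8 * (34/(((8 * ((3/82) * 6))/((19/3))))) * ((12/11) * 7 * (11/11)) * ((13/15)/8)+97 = 25176758750639/27539945730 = 914.19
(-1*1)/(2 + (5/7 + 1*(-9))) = 7/44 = 0.16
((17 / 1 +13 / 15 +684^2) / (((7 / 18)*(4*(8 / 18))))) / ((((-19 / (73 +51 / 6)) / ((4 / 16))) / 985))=-1521169645419 / 2128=-714835359.69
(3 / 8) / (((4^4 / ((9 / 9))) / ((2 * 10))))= 15 / 512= 0.03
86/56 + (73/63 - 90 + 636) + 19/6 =19867/36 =551.86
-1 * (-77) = 77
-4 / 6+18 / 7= 40 / 21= 1.90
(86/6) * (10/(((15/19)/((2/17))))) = 3268/153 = 21.36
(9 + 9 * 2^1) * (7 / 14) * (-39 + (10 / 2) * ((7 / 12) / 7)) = -4167 / 8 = -520.88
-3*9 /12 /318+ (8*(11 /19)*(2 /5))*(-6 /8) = -56253 /40280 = -1.40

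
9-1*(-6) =15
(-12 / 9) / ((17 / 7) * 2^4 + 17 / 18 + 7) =-168 / 5897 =-0.03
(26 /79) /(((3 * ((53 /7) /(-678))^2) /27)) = 5270736744 /221911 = 23751.58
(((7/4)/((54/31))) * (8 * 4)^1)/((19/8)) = 6944/513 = 13.54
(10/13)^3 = 1000/2197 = 0.46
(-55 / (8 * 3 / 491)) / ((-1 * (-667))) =-1.69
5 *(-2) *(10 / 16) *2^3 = -50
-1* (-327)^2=-106929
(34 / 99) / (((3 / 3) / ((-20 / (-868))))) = 170 / 21483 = 0.01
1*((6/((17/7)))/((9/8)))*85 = 186.67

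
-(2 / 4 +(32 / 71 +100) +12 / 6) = -14619 / 142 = -102.95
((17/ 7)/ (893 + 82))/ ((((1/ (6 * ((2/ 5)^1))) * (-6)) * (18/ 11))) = -187/ 307125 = -0.00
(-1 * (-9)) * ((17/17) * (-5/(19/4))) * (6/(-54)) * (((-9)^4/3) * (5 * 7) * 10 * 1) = 805736.84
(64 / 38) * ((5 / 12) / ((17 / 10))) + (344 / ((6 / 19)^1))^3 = 11273237744336 / 8721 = 1292654253.45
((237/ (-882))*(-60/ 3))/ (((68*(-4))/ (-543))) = 71495/ 6664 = 10.73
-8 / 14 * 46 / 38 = -92 / 133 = -0.69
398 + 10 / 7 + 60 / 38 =53334 / 133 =401.01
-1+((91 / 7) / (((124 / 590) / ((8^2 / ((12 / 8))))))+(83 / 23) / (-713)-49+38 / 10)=637823048 / 245985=2592.93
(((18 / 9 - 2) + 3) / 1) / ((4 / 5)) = 3.75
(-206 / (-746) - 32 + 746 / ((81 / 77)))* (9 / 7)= 20467393 / 23499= 870.99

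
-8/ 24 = -1/ 3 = -0.33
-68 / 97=-0.70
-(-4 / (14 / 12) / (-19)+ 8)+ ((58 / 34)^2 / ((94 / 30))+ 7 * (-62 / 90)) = -981541868 / 81294255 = -12.07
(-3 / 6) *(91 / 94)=-91 / 188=-0.48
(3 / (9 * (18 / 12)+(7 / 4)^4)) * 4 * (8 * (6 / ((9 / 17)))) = 278528 / 5857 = 47.55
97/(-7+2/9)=-873/61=-14.31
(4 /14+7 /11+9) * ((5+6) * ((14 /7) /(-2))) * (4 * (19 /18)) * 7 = -29032 /9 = -3225.78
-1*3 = -3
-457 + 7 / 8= -3649 / 8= -456.12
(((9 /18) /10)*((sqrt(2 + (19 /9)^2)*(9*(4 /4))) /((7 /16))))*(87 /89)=348*sqrt(523) /3115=2.55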